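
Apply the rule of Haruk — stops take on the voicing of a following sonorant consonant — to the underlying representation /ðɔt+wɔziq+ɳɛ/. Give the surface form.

[ðɔdwɔziɢɳɛ]

/t/ is a voiceless alveolar stop. The following trigger /w/ is voiced, so /t/ must become voiced as well.
Changing only its voicing to voiced gives [d] — the voiced alveolar stop.
At the second juncture, /q/ likewise becomes [ɢ] adjacent to /ɳ/.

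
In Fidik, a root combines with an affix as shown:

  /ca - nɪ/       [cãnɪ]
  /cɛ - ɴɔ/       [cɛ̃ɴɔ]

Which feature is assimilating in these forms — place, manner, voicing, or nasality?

The vowel /a/ surfaces as nasalised [ã] next to the following nasal /n/ — it has acquired the [+nasal] feature of its neighbour.
The other form shows the same pattern: /ɛ/ → [ɛ̃] before /ɴ/ — each time a vowel is nasalised next to a following nasal.

nasality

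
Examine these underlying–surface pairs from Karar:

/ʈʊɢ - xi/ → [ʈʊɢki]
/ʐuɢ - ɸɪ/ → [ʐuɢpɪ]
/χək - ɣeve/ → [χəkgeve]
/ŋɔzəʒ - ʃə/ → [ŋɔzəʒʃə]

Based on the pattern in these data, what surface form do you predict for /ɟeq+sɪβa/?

The data show progressive manner assimilation: /x/ → [k] after /ɢ/; /ɸ/ → [p] after /ɢ/; /ɣ/ → [g] after /k/. In each pair only manner changes, matching the preceding consonant, while place and voice stay constant.
No alternation appears in [ŋɔzəʒʃə]: there the adjacent consonants already agree in manner (/ʃ/ and /ʒ/ are both fricatives), so this form is consistent with the same rule.
/s/ is a voiceless alveolar fricative. The preceding trigger /q/ is a stop, so /s/ must become a stop as well.
Changing only its manner to stop gives [t] — the voiceless alveolar stop.

[ɟeqtɪβa]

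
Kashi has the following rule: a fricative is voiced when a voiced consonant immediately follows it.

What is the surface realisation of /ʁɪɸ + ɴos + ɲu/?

The rule targets /ɸ/ (voiceless bilabial fricative), which sits before the trigger /ɴ/ (voiced).
The voiced bilabial fricative is [β], so /ɸ/ → [β].
The same rule applies at the second boundary: /s/ → [z] next to /ɲ/.

[ʁɪβɴozɲu]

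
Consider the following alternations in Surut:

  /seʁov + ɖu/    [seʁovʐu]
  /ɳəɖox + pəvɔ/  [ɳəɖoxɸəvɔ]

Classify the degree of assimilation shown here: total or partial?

Underlying /ɖ/ is realised as [ʐ] next to /v/; /v/ itself does not change.
/ɖ/ is a stop while /v/ is a fricative; the output [ʐ] is a fricative, matching the trigger — so the feature that spreads is manner.
Place and voice are unchanged, so the assimilation is partial, not total.
The other alternating form patterns the same way: /p/ → [ɸ] after /x/ (stop → fricative, matching a fricative) — only manner changes, and always toward the preceding segment.

partial assimilation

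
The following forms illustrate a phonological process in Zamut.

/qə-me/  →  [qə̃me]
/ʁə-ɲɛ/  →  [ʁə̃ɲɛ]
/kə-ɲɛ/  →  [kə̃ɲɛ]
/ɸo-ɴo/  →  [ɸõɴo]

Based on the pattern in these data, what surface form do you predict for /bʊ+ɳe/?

The data show regressive nasality assimilation (vowel nasalisation): /ə/ → [ə̃] before /m/; /ə/ → [ə̃] before /ɲ/; /o/ → [õ] before /ɴ/ — a vowel is nasalised by an immediately following nasal consonant.
/ʊ/ sits next to the nasal /ɳ/ and is therefore nasalised to [ʊ̃].

[bʊ̃ɳe]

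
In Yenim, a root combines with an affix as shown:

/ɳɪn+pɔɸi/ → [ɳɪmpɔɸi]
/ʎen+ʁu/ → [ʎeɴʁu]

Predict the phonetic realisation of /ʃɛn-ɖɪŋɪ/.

The data show regressive place assimilation: /n/ → [m] before /p/; /n/ → [ɴ] before /ʁ/. In each pair only place changes, matching the following consonant, while manner and voice stay constant.
/n/ is a voiced alveolar nasal. The following trigger /ɖ/ is retroflex, so /n/ must become retroflex as well.
A voiced retroflex nasal is [ɳ], so the surface segment is [ɳ].

[ʃɛɳɖɪŋɪ]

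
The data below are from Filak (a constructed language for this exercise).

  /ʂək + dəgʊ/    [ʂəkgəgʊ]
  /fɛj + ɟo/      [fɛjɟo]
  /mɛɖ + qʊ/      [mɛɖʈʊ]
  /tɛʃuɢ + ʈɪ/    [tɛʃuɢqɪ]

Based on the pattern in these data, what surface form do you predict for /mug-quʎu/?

The data show progressive place assimilation: /d/ → [g] after /k/; /q/ → [ʈ] after /ɖ/; /ʈ/ → [q] after /ɢ/. In each pair only place changes, matching the preceding consonant, while manner and voice stay constant.
Nothing changes in [fɛjɟo]: there the adjacent consonants already agree in place (/ɟ/ and /j/ are both palatal), so this form is consistent with the same rule.
The rule targets /q/ (voiceless uvular stop), which sits after the trigger /g/ (velar).
A voiceless velar stop is [k], so the surface segment is [k].

[mugkuʎu]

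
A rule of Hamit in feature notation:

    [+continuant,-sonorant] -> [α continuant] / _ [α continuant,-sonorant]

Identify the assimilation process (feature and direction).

The shared variable α links the value of [continuant] on the target to that of the neighbouring obstruent. [continuant] distinguishes stops from fricatives — a manner-of-articulation feature — so this is manner assimilation.
The conditioning segment sits to the right of the focus bar, meaning the trigger follows the segment that changes — regressive assimilation.

regressive manner assimilation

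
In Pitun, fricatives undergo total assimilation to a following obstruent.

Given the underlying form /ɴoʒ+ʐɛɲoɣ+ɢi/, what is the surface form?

[ɴoʐʐɛɲoɢɢi]

/ʒ/ is the segment targeted by the rule; it sits immediately before /ʐ/, so it assimilates completely and surfaces as [ʐ].
The same rule applies at the second boundary: /ɣ/ → [ɢ] next to /ɢ/.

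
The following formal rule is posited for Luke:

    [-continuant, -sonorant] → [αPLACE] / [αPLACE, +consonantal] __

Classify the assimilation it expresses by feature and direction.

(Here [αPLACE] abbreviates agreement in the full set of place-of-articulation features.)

The rule copies the place features (abbreviated [PLACE]) from the environment onto the target, so the assimilating feature is place.
The conditioning segment sits to the left of the focus bar, meaning the trigger precedes the segment that changes — progressive assimilation.

progressive place assimilation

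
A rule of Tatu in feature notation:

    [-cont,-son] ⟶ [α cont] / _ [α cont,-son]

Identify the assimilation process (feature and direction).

regressive manner assimilation

The shared variable α links the value of [cont] on the target to that of the neighbouring obstruent. [cont] distinguishes stops from fricatives — a manner-of-articulation feature — so this is manner assimilation.
Since the environment is written after the underscore, the trigger follows the target; the direction is regressive.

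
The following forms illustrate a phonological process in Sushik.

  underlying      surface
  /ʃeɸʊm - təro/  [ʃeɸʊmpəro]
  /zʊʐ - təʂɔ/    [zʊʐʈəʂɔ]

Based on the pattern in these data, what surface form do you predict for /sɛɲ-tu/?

The data show progressive place assimilation: /t/ → [p] after /m/; /t/ → [ʈ] after /ʐ/. In each pair only place changes, matching the preceding consonant, while manner and voice stay constant.
The rule targets /t/ (voiceless alveolar stop), which sits after the trigger /ɲ/ (palatal).
The voiceless palatal stop is [c], so /t/ → [c].

[sɛɲcu]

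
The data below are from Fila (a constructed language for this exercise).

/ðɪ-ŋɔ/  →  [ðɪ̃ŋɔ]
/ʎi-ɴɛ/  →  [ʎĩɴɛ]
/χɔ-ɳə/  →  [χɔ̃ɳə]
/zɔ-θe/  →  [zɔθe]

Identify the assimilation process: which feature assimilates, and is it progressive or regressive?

regressive nasality assimilation (vowel nasalisation)

The vowel /ɪ/ surfaces as nasalised [ɪ̃] next to the following nasal /ŋ/ — it has acquired the [+nasal] feature of its neighbour.
The other forms show the same pattern: /i/ → [ĩ] before /ɴ/; /ɔ/ → [ɔ̃] before /ɳ/ — each time a vowel is nasalised next to a following nasal.
No change occurs in [zɔθe] because the vowel at the boundary is adjacent to an oral consonant, not a nasal (/ɔ/ next to /θ/).
Because the conditioning nasal is to the right of the vowel that changes, the process is regressive (anticipatory).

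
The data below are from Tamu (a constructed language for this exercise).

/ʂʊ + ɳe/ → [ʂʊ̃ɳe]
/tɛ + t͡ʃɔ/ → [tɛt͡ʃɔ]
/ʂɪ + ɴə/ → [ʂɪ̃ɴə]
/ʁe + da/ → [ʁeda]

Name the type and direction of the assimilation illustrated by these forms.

regressive nasality assimilation (vowel nasalisation)

The vowel /ʊ/ surfaces as nasalised [ʊ̃] next to the following nasal /ɳ/ — it has acquired the [+nasal] feature of its neighbour.
Likewise in the remaining data: /ɪ/ → [ɪ̃] before /ɴ/ — each time a vowel is nasalised next to a following nasal.
No change occurs in [tɛt͡ʃɔ], [ʁeda] because the vowel at the boundary is adjacent to an oral consonant, not a nasal (/ɛ/ next to /t͡ʃ/; /e/ next to /d/).
Because the conditioning nasal is to the right of the vowel that changes, the process is regressive (anticipatory).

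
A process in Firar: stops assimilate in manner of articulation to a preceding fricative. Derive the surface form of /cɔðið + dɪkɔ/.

[cɔðiðzɪkɔ]

/d/ is a voiced alveolar stop. The preceding trigger /ð/ is a fricative, so /d/ must become a fricative as well.
A voiced alveolar fricative is [z], so the surface segment is [z].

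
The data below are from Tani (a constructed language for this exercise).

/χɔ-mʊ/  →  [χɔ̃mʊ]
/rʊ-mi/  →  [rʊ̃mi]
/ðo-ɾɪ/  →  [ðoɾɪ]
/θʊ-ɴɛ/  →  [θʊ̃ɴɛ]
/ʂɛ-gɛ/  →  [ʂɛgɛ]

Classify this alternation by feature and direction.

The vowel /ɔ/ surfaces as nasalised [ɔ̃] next to the following nasal /m/ — it has acquired the [+nasal] feature of its neighbour.
Likewise in the remaining data: /ʊ/ → [ʊ̃] before /m/; /ʊ/ → [ʊ̃] before /ɴ/ — each time a vowel is nasalised next to a following nasal.
No change occurs in [ðoɾɪ], [ʂɛgɛ] because the vowel at the boundary is adjacent to an oral consonant, not a nasal (/o/ next to /ɾ/; /ɛ/ next to /g/).
Because the conditioning nasal is to the right of the vowel that changes, the process is regressive (anticipatory).

regressive nasality assimilation (vowel nasalisation)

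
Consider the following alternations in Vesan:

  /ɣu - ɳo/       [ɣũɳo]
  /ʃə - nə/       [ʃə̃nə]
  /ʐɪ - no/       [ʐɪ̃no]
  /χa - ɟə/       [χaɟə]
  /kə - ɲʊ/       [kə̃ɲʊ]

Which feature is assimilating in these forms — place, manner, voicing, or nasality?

nasality

The vowel /u/ surfaces as nasalised [ũ] next to the following nasal /ɳ/ — it has acquired the [+nasal] feature of its neighbour.
Likewise in the remaining data: /ə/ → [ə̃] before /n/; /ɪ/ → [ɪ̃] before /n/; /ə/ → [ə̃] before /ɲ/ — each time a vowel is nasalised next to a following nasal.
No change occurs in [χaɟə] because the vowel at the boundary is adjacent to an oral consonant, not a nasal (/a/ next to /ɟ/).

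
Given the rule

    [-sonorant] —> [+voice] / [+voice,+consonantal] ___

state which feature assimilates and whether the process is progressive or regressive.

The structural change is [+voice], and the conditioning segment [+voice,+consonantal] (a voiced consonant) is itself voiced, so the target comes to share the voicing of its neighbour — voicing assimilation.
Since the environment is written before the underscore, the trigger precedes the target; the direction is progressive.

progressive voicing assimilation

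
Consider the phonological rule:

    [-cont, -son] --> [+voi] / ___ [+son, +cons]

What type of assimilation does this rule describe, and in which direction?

regressive voicing assimilation

The target ([-cont, -son], stops) acquires [+voi] next to a sonorant consonant ([+son, +cons]) — it takes on the voicing of its neighbour, so the feature that spreads is voicing.
The conditioning segment sits to the right of the focus bar, meaning the trigger follows the segment that changes — regressive assimilation.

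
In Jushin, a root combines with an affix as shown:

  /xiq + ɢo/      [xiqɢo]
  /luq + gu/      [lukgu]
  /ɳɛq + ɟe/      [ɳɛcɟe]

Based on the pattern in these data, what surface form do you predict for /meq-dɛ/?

The data show regressive place assimilation: /q/ → [k] before /g/; /q/ → [c] before /ɟ/. In each pair only place changes, matching the following consonant, while manner and voice stay constant.
Nothing changes in [xiqɢo]: there the adjacent consonants already agree in place (/q/ and /ɢ/ are both uvular), so this form is consistent with the same rule.
/q/ is a voiceless uvular stop. The following trigger /d/ is alveolar, so /q/ must become alveolar as well.
The voiceless alveolar stop is [t], so /q/ → [t].

[metdɛ]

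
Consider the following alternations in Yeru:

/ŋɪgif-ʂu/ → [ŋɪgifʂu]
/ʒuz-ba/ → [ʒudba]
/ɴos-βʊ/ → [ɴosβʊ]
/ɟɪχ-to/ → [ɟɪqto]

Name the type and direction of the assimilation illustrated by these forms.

regressive manner assimilation

Comparing underlying and surface forms, /z/ → [d] is the alternation; the neighbouring /b/ is constant.
/z/ is a fricative while /b/ is a stop; the output [d] is a stop, matching the trigger — so the feature that spreads is manner.
Place and voice are unchanged, so the assimilation is partial, not total.
The other alternating form patterns the same way: /χ/ → [q] before /t/ (fricative → stop, matching a stop) — only manner changes, and always toward the following segment.
Nothing changes in [ŋɪgifʂu], [ɴosβʊ]: there the adjacent consonants already agree in manner (/f/ and /ʂ/ are both fricatives; /s/ and /β/ are both fricatives), so these forms are consistent with the same rule.
Since the segment that changes precedes the conditioning segment, the assimilation is regressive.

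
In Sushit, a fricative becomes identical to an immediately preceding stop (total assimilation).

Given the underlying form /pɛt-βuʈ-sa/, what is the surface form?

/β/ is the segment targeted by the rule; it sits immediately after /t/, so it assimilates completely and surfaces as [t].
The same rule applies at the second boundary: /s/ → [ʈ] next to /ʈ/.

[pɛttuʈʈa]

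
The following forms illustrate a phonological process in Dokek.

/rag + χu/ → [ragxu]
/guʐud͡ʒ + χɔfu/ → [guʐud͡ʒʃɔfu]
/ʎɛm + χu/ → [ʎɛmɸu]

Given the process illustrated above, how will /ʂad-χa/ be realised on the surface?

The data show progressive place assimilation: /χ/ → [x] after /g/; /χ/ → [ʃ] after /d͡ʒ/; /χ/ → [ɸ] after /m/. In each pair only place changes, matching the preceding consonant, while manner and voice stay constant.
/χ/ is a voiceless uvular fricative. The preceding trigger /d/ is alveolar, so /χ/ must become alveolar as well.
The voiceless alveolar fricative is [s], so /χ/ → [s].

[ʂadsa]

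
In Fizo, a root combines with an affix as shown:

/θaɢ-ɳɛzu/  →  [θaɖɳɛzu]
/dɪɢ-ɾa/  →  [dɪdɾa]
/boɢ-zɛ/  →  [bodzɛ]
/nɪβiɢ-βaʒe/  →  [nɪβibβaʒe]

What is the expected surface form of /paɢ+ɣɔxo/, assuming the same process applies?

[pagɣɔxo]

The data show regressive place assimilation: /ɢ/ → [ɖ] before /ɳ/; /ɢ/ → [d] before /ɾ/; /ɢ/ → [d] before /z/; /ɢ/ → [b] before /β/. In each pair only place changes, matching the following consonant, while manner and voice stay constant.
/ɢ/ is a voiced uvular stop. The following trigger /ɣ/ is velar, so /ɢ/ must become velar as well.
A voiced velar stop is [g], so the surface segment is [g].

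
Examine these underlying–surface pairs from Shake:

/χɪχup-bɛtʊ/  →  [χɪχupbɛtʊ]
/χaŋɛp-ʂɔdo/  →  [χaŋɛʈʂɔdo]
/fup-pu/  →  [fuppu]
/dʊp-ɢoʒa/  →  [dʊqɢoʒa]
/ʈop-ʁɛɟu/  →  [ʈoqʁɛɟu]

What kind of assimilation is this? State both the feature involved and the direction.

Comparing underlying and surface forms, /p/ → [ʈ] is the alternation; the neighbouring /ʂ/ is constant.
The change bilabial → retroflex matches the place of the following /ʂ/, identifying this as place assimilation.
Manner and voice are unchanged, so the assimilation is partial, not total.
The same holds elsewhere in the data: /p/ → [q] before /ɢ/ (bilabial → uvular, matching uvular); /p/ → [q] before /ʁ/ (bilabial → uvular, matching uvular) — only place changes, and always toward the following segment.
No alternation appears in [χɪχupbɛtʊ], [fuppu]: there the adjacent consonants already agree in place (/p/ and /b/ are both bilabial; /p/ and /p/ are both bilabial), so these forms are consistent with the same rule.
The trigger is the following segment, so the direction is regressive (anticipatory).

regressive place assimilation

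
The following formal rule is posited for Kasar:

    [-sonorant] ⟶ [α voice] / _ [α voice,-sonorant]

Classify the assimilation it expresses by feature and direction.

regressive voicing assimilation

The shared variable α links the value of [voice] on the target to the same value on the neighbouring segment, so voicing is the feature that assimilates.
The conditioning segment sits to the right of the focus bar, meaning the trigger follows the segment that changes — regressive assimilation.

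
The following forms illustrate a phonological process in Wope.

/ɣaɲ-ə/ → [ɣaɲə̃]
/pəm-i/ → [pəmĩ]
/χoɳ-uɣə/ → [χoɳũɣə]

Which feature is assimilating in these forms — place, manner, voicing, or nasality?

nasality

The vowel /ə/ surfaces as nasalised [ə̃] next to the preceding nasal /ɲ/ — it has acquired the [+nasal] feature of its neighbour.
The other forms show the same pattern: /i/ → [ĩ] after /m/; /u/ → [ũ] after /ɳ/ — each time a vowel is nasalised next to a preceding nasal.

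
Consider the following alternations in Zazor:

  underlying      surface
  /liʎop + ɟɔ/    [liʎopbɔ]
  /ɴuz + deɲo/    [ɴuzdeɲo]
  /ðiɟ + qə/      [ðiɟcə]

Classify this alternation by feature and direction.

Comparing underlying and surface forms, /ɟ/ → [b] is the alternation; the neighbouring /p/ is constant.
The change palatal → bilabial matches the place of the preceding /p/, identifying this as place assimilation.
Manner and voice are unchanged, so the assimilation is partial, not total.
Checking the remaining alternation: /q/ → [c] after /ɟ/ (uvular → palatal, matching palatal) — only place changes, and always toward the preceding segment.
Nothing changes in [ɴuzdeɲo]: there the adjacent consonants already agree in place (/d/ and /z/ are both alveolar), so this form is consistent with the same rule.
Since the segment that changes follows the conditioning segment, the assimilation is progressive.

progressive place assimilation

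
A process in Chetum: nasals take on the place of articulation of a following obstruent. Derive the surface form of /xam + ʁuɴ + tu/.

The rule targets /m/ (voiced bilabial nasal), which sits before the trigger /ʁ/ (uvular).
The voiced uvular nasal is [ɴ], so /m/ → [ɴ].
The same rule applies at the second boundary: /ɴ/ → [n] next to /t/.

[xaɴʁuntu]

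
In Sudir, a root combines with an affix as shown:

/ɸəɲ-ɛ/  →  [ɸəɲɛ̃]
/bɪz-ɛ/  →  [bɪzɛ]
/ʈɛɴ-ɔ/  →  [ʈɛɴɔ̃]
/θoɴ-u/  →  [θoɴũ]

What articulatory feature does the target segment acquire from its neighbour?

The vowel /ɛ/ surfaces as nasalised [ɛ̃] next to the preceding nasal /ɲ/ — it has acquired the [+nasal] feature of its neighbour.
The other forms show the same pattern: /ɔ/ → [ɔ̃] after /ɴ/; /u/ → [ũ] after /ɴ/ — each time a vowel is nasalised next to a preceding nasal.
No change occurs in [bɪzɛ] because the vowel at the boundary is adjacent to an oral consonant, not a nasal (/ɛ/ next to /z/).

nasality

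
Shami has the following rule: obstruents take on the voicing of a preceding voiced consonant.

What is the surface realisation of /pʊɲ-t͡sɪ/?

[pʊɲd͡zɪ]

The rule targets /t͡s/ (voiceless alveolar affricate), which sits after the trigger /ɲ/ (voiced).
The voiced alveolar affricate is [d͡z], so /t͡s/ → [d͡z].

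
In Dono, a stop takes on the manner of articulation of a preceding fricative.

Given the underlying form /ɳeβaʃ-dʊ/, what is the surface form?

[ɳeβaʃzʊ]

The rule targets /d/ (voiced alveolar stop), which sits after the trigger /ʃ/ (fricative).
Changing only its manner to fricative gives [z] — the voiced alveolar fricative.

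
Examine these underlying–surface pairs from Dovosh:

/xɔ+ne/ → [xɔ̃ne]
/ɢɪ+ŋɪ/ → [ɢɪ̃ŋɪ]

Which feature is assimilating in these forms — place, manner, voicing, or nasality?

nasality

The vowel /ɔ/ surfaces as nasalised [ɔ̃] next to the following nasal /n/ — it has acquired the [+nasal] feature of its neighbour.
The other form shows the same pattern: /ɪ/ → [ɪ̃] before /ŋ/ — each time a vowel is nasalised next to a following nasal.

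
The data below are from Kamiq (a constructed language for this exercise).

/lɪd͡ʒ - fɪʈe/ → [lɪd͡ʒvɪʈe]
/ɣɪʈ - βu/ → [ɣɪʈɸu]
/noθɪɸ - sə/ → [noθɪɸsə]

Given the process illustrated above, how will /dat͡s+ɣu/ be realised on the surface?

[dat͡sxu]

The data show progressive voicing assimilation: /f/ → [v] after /d͡ʒ/; /β/ → [ɸ] after /ʈ/. In each pair only voicing changes, matching the preceding consonant, while place and manner stay constant.
Nothing changes in [noθɪɸsə]: there the adjacent consonants already agree in voicing (/s/ and /ɸ/ are both voiceless), so this form is consistent with the same rule.
/ɣ/ is a voiced velar fricative. The preceding trigger /t͡s/ is voiceless, so /ɣ/ must become voiceless as well.
Changing only its voicing to voiceless gives [x] — the voiceless velar fricative.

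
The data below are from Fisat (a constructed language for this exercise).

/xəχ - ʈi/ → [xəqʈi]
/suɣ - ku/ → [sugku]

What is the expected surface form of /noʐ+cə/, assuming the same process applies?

The data show regressive manner assimilation: /χ/ → [q] before /ʈ/; /ɣ/ → [g] before /k/. In each pair only manner changes, matching the following consonant, while place and voice stay constant.
The rule targets /ʐ/ (voiced retroflex fricative), which sits before the trigger /c/ (stop).
A voiced retroflex stop is [ɖ], so the surface segment is [ɖ].

[noɖcə]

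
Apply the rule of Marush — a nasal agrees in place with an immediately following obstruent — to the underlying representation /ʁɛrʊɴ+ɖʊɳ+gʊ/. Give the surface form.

/ɴ/ is a voiced uvular nasal. The following trigger /ɖ/ is retroflex, so /ɴ/ must become retroflex as well.
Changing only its place to retroflex gives [ɳ] — the voiced retroflex nasal.
At the second juncture, /ɳ/ likewise becomes [ŋ] adjacent to /g/.

[ʁɛrʊɳɖʊŋgʊ]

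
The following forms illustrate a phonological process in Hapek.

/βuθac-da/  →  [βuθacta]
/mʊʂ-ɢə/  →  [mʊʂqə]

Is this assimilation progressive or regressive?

Comparing underlying and surface forms, /d/ → [t] is the alternation; the neighbouring /c/ is constant.
The change voiced → voiceless matches the voicing of the preceding /c/, identifying this as voicing assimilation.
The same holds elsewhere in the data: /ɢ/ → [q] after /ʂ/ (voiced → voiceless, matching voiceless) — only voicing changes, and always toward the preceding segment.
The trigger is the preceding segment, so the direction is progressive (perseverative).

progressive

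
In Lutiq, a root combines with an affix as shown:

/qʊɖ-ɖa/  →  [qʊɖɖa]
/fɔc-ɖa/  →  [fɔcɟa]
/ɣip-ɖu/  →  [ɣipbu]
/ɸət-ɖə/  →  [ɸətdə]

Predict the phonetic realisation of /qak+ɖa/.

The data show progressive place assimilation: /ɖ/ → [ɟ] after /c/; /ɖ/ → [b] after /p/; /ɖ/ → [d] after /t/. In each pair only place changes, matching the preceding consonant, while manner and voice stay constant.
Nothing changes in [qʊɖɖa]: there the adjacent consonants already agree in place (/ɖ/ and /ɖ/ are both retroflex), so this form is consistent with the same rule.
The rule targets /ɖ/ (voiced retroflex stop), which sits after the trigger /k/ (velar).
Changing only its place to velar gives [g] — the voiced velar stop.

[qakga]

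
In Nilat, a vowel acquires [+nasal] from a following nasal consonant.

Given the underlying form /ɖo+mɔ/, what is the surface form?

[ɖõmɔ]

The vowel /o/ is adjacent to the following nasal /m/, so it acquires [+nasal] and surfaces as [õ].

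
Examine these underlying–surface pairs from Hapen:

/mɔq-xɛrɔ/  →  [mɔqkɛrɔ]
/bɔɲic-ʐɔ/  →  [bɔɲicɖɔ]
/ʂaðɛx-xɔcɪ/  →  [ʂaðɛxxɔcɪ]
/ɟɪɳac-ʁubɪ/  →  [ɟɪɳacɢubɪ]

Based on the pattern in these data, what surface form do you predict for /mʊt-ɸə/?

[mʊtpə]

The data show progressive manner assimilation: /x/ → [k] after /q/; /ʐ/ → [ɖ] after /c/; /ʁ/ → [ɢ] after /c/. In each pair only manner changes, matching the preceding consonant, while place and voice stay constant.
No alternation appears in [ʂaðɛxxɔcɪ]: there the adjacent consonants already agree in manner (/x/ and /x/ are both fricatives), so this form is consistent with the same rule.
The rule targets /ɸ/ (voiceless bilabial fricative), which sits after the trigger /t/ (stop).
A voiceless bilabial stop is [p], so the surface segment is [p].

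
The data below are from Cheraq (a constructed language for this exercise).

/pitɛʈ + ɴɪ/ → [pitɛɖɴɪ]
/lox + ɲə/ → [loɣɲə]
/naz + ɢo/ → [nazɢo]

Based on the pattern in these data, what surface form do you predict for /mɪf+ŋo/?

[mɪvŋo]

The data show regressive voicing assimilation: /ʈ/ → [ɖ] before /ɴ/; /x/ → [ɣ] before /ɲ/. In each pair only voicing changes, matching the following consonant, while place and manner stay constant.
No alternation appears in [nazɢo]: there the adjacent consonants already agree in voicing (/z/ and /ɢ/ are both voiced), so this form is consistent with the same rule.
/f/ is a voiceless labiodental fricative. The following trigger /ŋ/ is voiced, so /f/ must become voiced as well.
The voiced labiodental fricative is [v], so /f/ → [v].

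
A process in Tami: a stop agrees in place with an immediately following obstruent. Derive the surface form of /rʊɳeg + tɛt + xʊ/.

The rule targets /g/ (voiced velar stop), which sits before the trigger /t/ (alveolar).
The voiced alveolar stop is [d], so /g/ → [d].
The same rule applies at the second boundary: /t/ → [k] next to /x/.

[rʊɳedtɛkxʊ]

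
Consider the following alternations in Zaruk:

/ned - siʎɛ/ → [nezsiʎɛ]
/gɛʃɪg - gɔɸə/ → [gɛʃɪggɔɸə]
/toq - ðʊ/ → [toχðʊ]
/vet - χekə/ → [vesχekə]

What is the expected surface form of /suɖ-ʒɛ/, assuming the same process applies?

[suʐʒɛ]

The data show regressive manner assimilation: /d/ → [z] before /s/; /q/ → [χ] before /ð/; /t/ → [s] before /χ/. In each pair only manner changes, matching the following consonant, while place and voice stay constant.
No alternation appears in [gɛʃɪggɔɸə]: there the adjacent consonants already agree in manner (/g/ and /g/ are both stops), so this form is consistent with the same rule.
The rule targets /ɖ/ (voiced retroflex stop), which sits before the trigger /ʒ/ (fricative).
A voiced retroflex fricative is [ʐ], so the surface segment is [ʐ].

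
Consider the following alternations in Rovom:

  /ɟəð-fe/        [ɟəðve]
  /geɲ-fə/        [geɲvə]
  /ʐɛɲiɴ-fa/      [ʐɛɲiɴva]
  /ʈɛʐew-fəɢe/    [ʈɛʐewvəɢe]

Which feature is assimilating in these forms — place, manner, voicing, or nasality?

The segment that alternates is /f/, which surfaces as [v] when adjacent to /ð/.
The change voiceless → voiced matches the voicing of the preceding /ð/, identifying this as voicing assimilation.
The same holds elsewhere in the data: /f/ → [v] after /ɲ/ (voiceless → voiced, matching voiced); /f/ → [v] after /ɴ/ (voiceless → voiced, matching voiced); /f/ → [v] after /w/ (voiceless → voiced, matching voiced) — only voicing changes, and always toward the preceding segment.

voicing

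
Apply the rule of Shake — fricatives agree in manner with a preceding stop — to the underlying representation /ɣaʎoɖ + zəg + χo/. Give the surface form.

[ɣaʎoɖdəgqo]

The rule targets /z/ (voiced alveolar fricative), which sits after the trigger /ɖ/ (stop).
Changing only its manner to stop gives [d] — the voiced alveolar stop.
The same rule applies at the second boundary: /χ/ → [q] next to /g/.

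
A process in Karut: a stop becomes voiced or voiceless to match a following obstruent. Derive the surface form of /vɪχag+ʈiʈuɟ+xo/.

The rule targets /g/ (voiced velar stop), which sits before the trigger /ʈ/ (voiceless).
The voiceless velar stop is [k], so /g/ → [k].
At the second juncture, /ɟ/ likewise becomes [c] adjacent to /x/.

[vɪχakʈiʈucxo]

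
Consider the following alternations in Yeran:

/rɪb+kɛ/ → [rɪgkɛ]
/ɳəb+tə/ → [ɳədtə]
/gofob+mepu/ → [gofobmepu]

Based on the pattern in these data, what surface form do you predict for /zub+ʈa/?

[zuɖʈa]

The data show regressive place assimilation: /b/ → [g] before /k/; /b/ → [d] before /t/. In each pair only place changes, matching the following consonant, while manner and voice stay constant.
Nothing changes in [gofobmepu]: there the adjacent consonants already agree in place (/b/ and /m/ are both bilabial), so this form is consistent with the same rule.
The rule targets /b/ (voiced bilabial stop), which sits before the trigger /ʈ/ (retroflex).
The voiced retroflex stop is [ɖ], so /b/ → [ɖ].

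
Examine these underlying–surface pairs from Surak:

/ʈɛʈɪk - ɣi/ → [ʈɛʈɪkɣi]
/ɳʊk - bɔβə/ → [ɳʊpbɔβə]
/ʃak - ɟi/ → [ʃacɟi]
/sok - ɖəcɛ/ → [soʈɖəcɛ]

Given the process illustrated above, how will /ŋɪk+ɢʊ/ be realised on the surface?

The data show regressive place assimilation: /k/ → [p] before /b/; /k/ → [c] before /ɟ/; /k/ → [ʈ] before /ɖ/. In each pair only place changes, matching the following consonant, while manner and voice stay constant.
No alternation appears in [ʈɛʈɪkɣi]: there the adjacent consonants already agree in place (/k/ and /ɣ/ are both velar), so this form is consistent with the same rule.
The rule targets /k/ (voiceless velar stop), which sits before the trigger /ɢ/ (uvular).
Changing only its place to uvular gives [q] — the voiceless uvular stop.

[ŋɪqɢʊ]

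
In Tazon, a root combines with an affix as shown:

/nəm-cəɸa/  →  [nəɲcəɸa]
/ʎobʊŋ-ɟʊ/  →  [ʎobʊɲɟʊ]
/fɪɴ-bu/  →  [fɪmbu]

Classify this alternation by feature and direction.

regressive place assimilation

The segment that alternates is /m/, which surfaces as [ɲ] when adjacent to /c/.
/m/ is bilabial while /c/ is palatal; the output [ɲ] is palatal, matching the trigger — so the feature that spreads is place.
Manner and voice are unchanged, so the assimilation is partial, not total.
The same holds elsewhere in the data: /ŋ/ → [ɲ] before /ɟ/ (velar → palatal, matching palatal); /ɴ/ → [m] before /b/ (uvular → bilabial, matching bilabial) — only place changes, and always toward the following segment.
Since the segment that changes precedes the conditioning segment, the assimilation is regressive.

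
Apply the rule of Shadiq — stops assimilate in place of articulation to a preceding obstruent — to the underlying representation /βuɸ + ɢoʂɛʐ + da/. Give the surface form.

[βuɸboʂɛʐɖa]

/ɢ/ is a voiced uvular stop. The preceding trigger /ɸ/ is bilabial, so /ɢ/ must become bilabial as well.
Changing only its place to bilabial gives [b] — the voiced bilabial stop.
At the second juncture, /d/ likewise becomes [ɖ] adjacent to /ʐ/.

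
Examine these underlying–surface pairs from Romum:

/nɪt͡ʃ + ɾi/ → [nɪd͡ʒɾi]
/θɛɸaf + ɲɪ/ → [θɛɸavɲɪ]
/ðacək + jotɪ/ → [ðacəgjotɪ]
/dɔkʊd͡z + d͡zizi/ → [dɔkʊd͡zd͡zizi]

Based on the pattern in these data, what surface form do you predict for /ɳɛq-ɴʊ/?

The data show regressive voicing assimilation: /t͡ʃ/ → [d͡ʒ] before /ɾ/; /f/ → [v] before /ɲ/; /k/ → [g] before /j/. In each pair only voicing changes, matching the following consonant, while place and manner stay constant.
Nothing changes in [dɔkʊd͡zd͡zizi]: there the adjacent consonants already agree in voicing (/d͡z/ and /d͡z/ are both voiced), so this form is consistent with the same rule.
The rule targets /q/ (voiceless uvular stop), which sits before the trigger /ɴ/ (voiced).
Changing only its voicing to voiced gives [ɢ] — the voiced uvular stop.

[ɳɛɢɴʊ]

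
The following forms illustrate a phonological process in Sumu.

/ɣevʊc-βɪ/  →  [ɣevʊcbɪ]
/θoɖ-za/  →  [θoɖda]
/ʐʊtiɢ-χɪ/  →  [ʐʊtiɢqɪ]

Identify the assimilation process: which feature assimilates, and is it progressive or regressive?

progressive manner assimilation

Comparing underlying and surface forms, /β/ → [b] is the alternation; the neighbouring /c/ is constant.
/β/ is a fricative while /c/ is a stop; the output [b] is a stop, matching the trigger — so the feature that spreads is manner.
Place and voice are unchanged, so the assimilation is partial, not total.
The same holds elsewhere in the data: /z/ → [d] after /ɖ/ (fricative → stop, matching a stop); /χ/ → [q] after /ɢ/ (fricative → stop, matching a stop) — only manner changes, and always toward the preceding segment.
The trigger is the preceding segment, so the direction is progressive (perseverative).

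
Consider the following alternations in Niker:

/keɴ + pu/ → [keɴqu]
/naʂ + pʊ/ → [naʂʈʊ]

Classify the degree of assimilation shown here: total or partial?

partial assimilation

The segment that alternates is /p/, which surfaces as [q] when adjacent to /ɴ/.
The change bilabial → uvular matches the place of the preceding /ɴ/, identifying this as place assimilation.
Manner and voice are unchanged, so the assimilation is partial, not total.
The same holds elsewhere in the data: /p/ → [ʈ] after /ʂ/ (bilabial → retroflex, matching retroflex) — only place changes, and always toward the preceding segment.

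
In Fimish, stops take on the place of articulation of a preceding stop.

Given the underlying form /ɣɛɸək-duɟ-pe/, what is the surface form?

[ɣɛɸəkguɟce]

The rule targets /d/ (voiced alveolar stop), which sits after the trigger /k/ (velar).
Changing only its place to velar gives [g] — the voiced velar stop.
At the second juncture, /p/ likewise becomes [c] adjacent to /ɟ/.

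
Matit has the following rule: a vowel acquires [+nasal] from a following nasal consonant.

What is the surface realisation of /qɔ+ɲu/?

/ɔ/ sits next to the nasal /ɲ/ and is therefore nasalised to [ɔ̃].

[qɔ̃ɲu]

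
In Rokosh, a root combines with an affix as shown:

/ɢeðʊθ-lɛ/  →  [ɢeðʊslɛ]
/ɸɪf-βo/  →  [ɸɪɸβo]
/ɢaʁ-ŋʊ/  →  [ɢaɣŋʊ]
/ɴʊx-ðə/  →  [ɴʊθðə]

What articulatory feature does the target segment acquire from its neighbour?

Underlying /θ/ is realised as [s] next to /l/; /l/ itself does not change.
/θ/ is dental while /l/ is alveolar; the output [s] is alveolar, matching the trigger — so the feature that spreads is place.
Checking the remaining alternations: /f/ → [ɸ] before /β/ (labiodental → bilabial, matching bilabial); /ʁ/ → [ɣ] before /ŋ/ (uvular → velar, matching velar); /x/ → [θ] before /ð/ (velar → dental, matching dental) — only place changes, and always toward the following segment.

place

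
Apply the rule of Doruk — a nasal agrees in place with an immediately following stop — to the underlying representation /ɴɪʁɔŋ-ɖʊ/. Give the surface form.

[ɴɪʁɔɳɖʊ]

The rule targets /ŋ/ (voiced velar nasal), which sits before the trigger /ɖ/ (retroflex).
Changing only its place to retroflex gives [ɳ] — the voiced retroflex nasal.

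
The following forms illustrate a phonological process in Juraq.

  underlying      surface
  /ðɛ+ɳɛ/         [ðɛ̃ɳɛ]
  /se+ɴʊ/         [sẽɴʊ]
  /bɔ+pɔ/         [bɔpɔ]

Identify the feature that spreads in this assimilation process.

nasality

The vowel /ɛ/ surfaces as nasalised [ɛ̃] next to the following nasal /ɳ/ — it has acquired the [+nasal] feature of its neighbour.
The other form shows the same pattern: /e/ → [ẽ] before /ɴ/ — each time a vowel is nasalised next to a following nasal.
No change occurs in [bɔpɔ] because the vowel at the boundary is adjacent to an oral consonant, not a nasal (/ɔ/ next to /p/).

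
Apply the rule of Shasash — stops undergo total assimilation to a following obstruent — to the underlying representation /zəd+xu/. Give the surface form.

/d/ is the segment targeted by the rule; it sits immediately before /x/, so it assimilates completely and surfaces as [x].

[zəxxu]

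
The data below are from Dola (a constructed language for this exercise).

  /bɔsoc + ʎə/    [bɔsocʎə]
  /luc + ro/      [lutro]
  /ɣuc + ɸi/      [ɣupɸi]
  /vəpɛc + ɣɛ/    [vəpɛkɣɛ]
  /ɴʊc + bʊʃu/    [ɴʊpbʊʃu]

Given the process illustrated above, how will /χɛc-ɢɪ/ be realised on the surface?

The data show regressive place assimilation: /c/ → [t] before /r/; /c/ → [p] before /ɸ/; /c/ → [k] before /ɣ/; /c/ → [p] before /b/. In each pair only place changes, matching the following consonant, while manner and voice stay constant.
Nothing changes in [bɔsocʎə]: there the adjacent consonants already agree in place (/c/ and /ʎ/ are both palatal), so this form is consistent with the same rule.
The rule targets /c/ (voiceless palatal stop), which sits before the trigger /ɢ/ (uvular).
The voiceless uvular stop is [q], so /c/ → [q].

[χɛqɢɪ]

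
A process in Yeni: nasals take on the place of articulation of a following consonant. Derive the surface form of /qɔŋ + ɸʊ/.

/ŋ/ is a voiced velar nasal. The following trigger /ɸ/ is bilabial, so /ŋ/ must become bilabial as well.
Changing only its place to bilabial gives [m] — the voiced bilabial nasal.

[qɔmɸʊ]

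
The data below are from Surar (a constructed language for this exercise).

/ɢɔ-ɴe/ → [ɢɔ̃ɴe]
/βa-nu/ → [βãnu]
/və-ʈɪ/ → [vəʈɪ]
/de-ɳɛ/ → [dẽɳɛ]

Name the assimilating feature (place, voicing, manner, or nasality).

The vowel /ɔ/ surfaces as nasalised [ɔ̃] next to the following nasal /ɴ/ — it has acquired the [+nasal] feature of its neighbour.
The other forms show the same pattern: /a/ → [ã] before /n/; /e/ → [ẽ] before /ɳ/ — each time a vowel is nasalised next to a following nasal.
No change occurs in [vəʈɪ] because the vowel at the boundary is adjacent to an oral consonant, not a nasal (/ə/ next to /ʈ/).

nasality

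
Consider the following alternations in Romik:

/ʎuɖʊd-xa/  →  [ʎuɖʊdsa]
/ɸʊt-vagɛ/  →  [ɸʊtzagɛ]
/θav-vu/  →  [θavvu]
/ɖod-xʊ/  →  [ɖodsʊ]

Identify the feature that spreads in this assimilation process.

Underlying /x/ is realised as [s] next to /d/; /d/ itself does not change.
/x/ is velar while /d/ is alveolar; the output [s] is alveolar, matching the trigger — so the feature that spreads is place.
The same holds elsewhere in the data: /v/ → [z] after /t/ (labiodental → alveolar, matching alveolar) — only place changes, and always toward the preceding segment.
Nothing changes in [θavvu]: there the adjacent consonants already agree in place (/v/ and /v/ are both labiodental), so this form is consistent with the same rule.

place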